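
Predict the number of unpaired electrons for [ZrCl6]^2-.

Summing ligand charges against the −2 overall charge gives an oxidation state of +4 for zirconium.
Group 4 minus oxidation state 4 gives a d⁰ configuration.
In an octahedral field the d⁰ configuration is t₂g⁰e_g⁰, giving 0 unpaired electrons.

0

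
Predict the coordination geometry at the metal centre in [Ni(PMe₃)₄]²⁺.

Ligand charges: trimethylphosphine is neutral. With an overall charge of +2 the nickel centre must be in the +2 oxidation state.
Ni sits in group 10, so the d-electron count is 10 − 2 = 8.
With 4 monodentate ligands the coordination number is 4.
Trimethylphosphine is a strong-field ligand (high in the spectrochemical series).
A 3d d⁸ ion with strong-field ligands gains enough CFSE to favour square planar over tetrahedral.

square planar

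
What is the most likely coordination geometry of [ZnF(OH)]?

linear

Ligand charges: each fluoride is −1; each hydroxide is −1. With an overall charge of 0 the zinc centre must be in the +2 oxidation state.
Group 12 minus oxidation state 2 gives a d¹⁰ configuration.
With 2 monodentate ligands the coordination number is 2.
A d¹⁰ ion with only two ligands adopts a linear arrangement (sp hybridisation; no CFSE preference).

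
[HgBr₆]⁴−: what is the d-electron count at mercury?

d10

Ligand charges: each bromide is −1. With an overall charge of −4 the mercury centre must be in the +2 oxidation state.
Mercury is a group-12 element; Hg(II) is therefore d¹⁰.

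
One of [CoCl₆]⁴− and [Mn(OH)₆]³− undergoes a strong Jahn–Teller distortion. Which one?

[Mn(OH)₆]³−

[CoCl₆]⁴−: Each chloride is −1; balancing the −4 overall charge requires Co(II). Group 9 minus oxidation state 2 gives a d⁷ configuration. Chloride is a weak-field ligand for a first-row metal, so the complex is high-spin. The d⁷ configuration leaves the e_g set evenly filled (or empty) — no strong Jahn–Teller driving force.
[Mn(OH)₆]³−: Each hydroxide is −1; balancing the −3 overall charge requires Mn(III). Manganese is a group-7 element; Mn(III) is therefore d⁴. Hydroxide is a weak-field ligand for a first-row metal, so the complex is high-spin. The t₂g³e_g¹ (high-spin) configuration has an unevenly filled e_g set; the Jahn–Teller theorem predicts a tetragonal distortion (typically axial elongation) to lift the degeneracy.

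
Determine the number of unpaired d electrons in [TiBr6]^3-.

Summing ligand charges against the −3 overall charge gives an oxidation state of +3 for titanium.
Ti sits in group 4, so the d-electron count is 4 − 3 = 1.
In an octahedral field the d¹ configuration is t₂g¹e_g⁰ (only one arrangement possible), giving 1 unpaired electron.

1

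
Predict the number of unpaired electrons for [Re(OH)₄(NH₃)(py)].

Summing ligand charges against the 0 overall charge gives an oxidation state of +4 for rhenium.
Group 7 minus oxidation state 4 gives a d³ configuration.
In an octahedral field the d³ configuration is t₂g³e_g⁰ (only one arrangement possible), giving 3 unpaired electrons.

3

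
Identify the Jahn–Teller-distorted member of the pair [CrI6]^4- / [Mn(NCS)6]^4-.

[CrI6]^4-: Ligand charges: each iodide is −1. With an overall charge of −4 the chromium centre must be in the +2 oxidation state. Cr sits in group 6, so the d-electron count is 6 − 2 = 4. Iodide is a weak-field ligand for a first-row metal, so the complex is high-spin. The t₂g³e_g¹ (high-spin) configuration has an unevenly filled e_g set; the Jahn–Teller theorem predicts a tetragonal distortion (typically axial elongation) to lift the degeneracy.
[Mn(NCS)6]^4-: Summing ligand charges against the −4 overall charge gives an oxidation state of +2 for manganese. Group 7 minus oxidation state 2 gives a d⁵ configuration. Isothiocyanate is a weak-field ligand for a first-row metal, so the complex is high-spin. The d⁵ configuration leaves the e_g set evenly filled (or empty) — no strong Jahn–Teller driving force.

[CrI6]^4-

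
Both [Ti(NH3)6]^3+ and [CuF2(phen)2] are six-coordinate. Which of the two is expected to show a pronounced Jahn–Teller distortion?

[Ti(NH3)6]^3+: Ammonia is neutral; balancing the +3 overall charge requires Ti(III). Ti sits in group 4, so the d-electron count is 4 − 3 = 1. The d¹ configuration leaves the e_g set evenly filled (or empty) — no strong Jahn–Teller driving force.
[CuF2(phen)2]: Ligand charges: each fluoride is −1; 1,10-phenanthroline is neutral. With an overall charge of 0 the copper centre must be in the +2 oxidation state. Cu sits in group 11, so the d-electron count is 11 − 2 = 9. The t₂g⁶e_g³ configuration has an unevenly filled e_g set; the Jahn–Teller theorem predicts a tetragonal distortion (typically axial elongation) to lift the degeneracy.

[CuF2(phen)2]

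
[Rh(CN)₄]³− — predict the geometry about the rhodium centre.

Each cyanide is −1; balancing the −3 overall charge requires Rh(I).
Rhodium is a group-9 element; Rh(I) is therefore d⁸.
Coordination number: 4.
A 4d d⁸ ion has a large crystal-field splitting; square planar leaves the high-energy d_{x²−y²} orbital empty and maximises CFSE.

square planar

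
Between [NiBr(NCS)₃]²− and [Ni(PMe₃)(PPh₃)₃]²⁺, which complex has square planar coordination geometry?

For [NiBr(NCS)₃]²−: Each bromide is −1; each isothiocyanate is −1; balancing the −2 overall charge requires Ni(II). Ni sits in group 10, so the d-electron count is 10 − 2 = 8. Bromide and isothiocyanate are weak-field ligands. With weak-field ligands the CFSE gain from square planar is small, so a 3d d⁸ ion takes the sterically preferred tetrahedral geometry. → tetrahedral.
For [Ni(PMe₃)(PPh₃)₃]²⁺: Trimethylphosphine is neutral; triphenylphosphine is neutral; balancing the +2 overall charge requires Ni(II). Group 10 minus oxidation state 2 gives a d⁸ configuration. Trimethylphosphine and triphenylphosphine are strong-field ligands (high in the spectrochemical series). A 3d d⁸ ion with strong-field ligands gains enough CFSE to favour square planar over tetrahedral. → square planar.

[Ni(PMe₃)(PPh₃)₃]²⁺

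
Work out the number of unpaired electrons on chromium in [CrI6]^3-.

3 unpaired electrons

Ligand charges: each iodide is −1. With an overall charge of −3 the chromium centre must be in the +3 oxidation state.
Cr sits in group 6, so the d-electron count is 6 − 3 = 3.
In an octahedral field the d³ configuration is t₂g³e_g⁰ (only one arrangement possible), giving 3 unpaired electrons.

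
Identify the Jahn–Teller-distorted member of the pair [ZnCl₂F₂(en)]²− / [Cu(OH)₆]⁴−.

[Cu(OH)₆]⁴−

[ZnCl₂F₂(en)]²−: Each chloride is −1; each fluoride is −1; ethylenediamine is neutral; balancing the −2 overall charge requires Zn(II). Zn sits in group 12, so the d-electron count is 12 − 2 = 10. The d¹⁰ configuration leaves the e_g set evenly filled (or empty) — no strong Jahn–Teller driving force.
[Cu(OH)₆]⁴−: Ligand charges: each hydroxide is −1. With an overall charge of −4 the copper centre must be in the +2 oxidation state. Copper is a group-11 element; Cu(II) is therefore d⁹. The t₂g⁶e_g³ configuration has an unevenly filled e_g set; the Jahn–Teller theorem predicts a tetragonal distortion (typically axial elongation) to lift the degeneracy.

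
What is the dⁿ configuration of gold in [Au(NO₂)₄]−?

Ligand charges: each nitro (N-bound nitrite) is −1. With an overall charge of −1 the gold centre must be in the +3 oxidation state.
Group 11 minus oxidation state 3 gives a d⁸ configuration.

d⁸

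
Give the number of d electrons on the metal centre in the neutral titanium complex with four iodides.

Summing ligand charges against the 0 overall charge gives an oxidation state of +4 for titanium.
Group 4 minus oxidation state 4 gives a d⁰ configuration.

d0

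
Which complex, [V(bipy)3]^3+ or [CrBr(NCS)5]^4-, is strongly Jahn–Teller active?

[CrBr(NCS)5]^4-

[V(bipy)3]^3+: Summing ligand charges against the +3 overall charge gives an oxidation state of +3 for vanadium. V sits in group 5, so the d-electron count is 5 − 3 = 2. The d² configuration leaves the e_g set evenly filled (or empty) — no strong Jahn–Teller driving force.
[CrBr(NCS)5]^4-: Summing ligand charges against the −4 overall charge gives an oxidation state of +2 for chromium. Chromium is a group-6 element; Cr(II) is therefore d⁴. Bromide and isothiocyanate are weak-field ligands for a first-row metal, so the complex is high-spin. The t₂g³e_g¹ (high-spin) configuration has an unevenly filled e_g set; the Jahn–Teller theorem predicts a tetragonal distortion (typically axial elongation) to lift the degeneracy.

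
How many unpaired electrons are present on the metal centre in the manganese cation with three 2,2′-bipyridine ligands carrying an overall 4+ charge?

3 unpaired electrons

2,2′-bipyridine is neutral; balancing the +4 overall charge requires Mn(IV).
Manganese is a group-7 element; Mn(IV) is therefore d³.
Counting donor atoms: 3×2,2′-bipyridine (bidentate) → 6 donors. Coordination number = 6.
In an octahedral field the d³ configuration is t₂g³e_g⁰ (only one arrangement possible), giving 3 unpaired electrons.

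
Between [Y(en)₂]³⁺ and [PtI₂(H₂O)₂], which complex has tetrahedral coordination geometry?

For [Y(en)₂]³⁺: Summing ligand charges against the +3 overall charge gives an oxidation state of +3 for yttrium. Group 3 minus oxidation state 3 gives a d⁰ configuration. A d⁰ ion has no crystal-field stabilisation preference between square planar and tetrahedral, so four ligands adopt the sterically favoured tetrahedral geometry. → tetrahedral.
For [PtI₂(H₂O)₂]: Each iodide is −1; water is neutral; balancing the 0 overall charge requires Pt(II). Platinum is a group-10 element; Pt(II) is therefore d⁸. A 5d d⁸ ion has a large crystal-field splitting; square planar leaves the high-energy d_{x²−y²} orbital empty and maximises CFSE. → square planar.

[Y(en)₂]³⁺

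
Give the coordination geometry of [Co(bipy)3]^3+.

octahedral

Ligand charges: 2,2′-bipyridine is neutral. With an overall charge of +3 the cobalt centre must be in the +3 oxidation state.
Co sits in group 9, so the d-electron count is 9 − 3 = 6.
Counting donor atoms: 3×2,2′-bipyridine (bidentate) → 6 donors. Coordination number = 6.
Six donors around a single metal centre give an octahedral coordination sphere.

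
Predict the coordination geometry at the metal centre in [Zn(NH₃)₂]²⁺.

Ammonia is neutral; balancing the +2 overall charge requires Zn(II).
Zinc is a group-12 element; Zn(II) is therefore d¹⁰.
Coordination number: 2.
A d¹⁰ ion with only two ligands adopts a linear arrangement (sp hybridisation; no CFSE preference).

linear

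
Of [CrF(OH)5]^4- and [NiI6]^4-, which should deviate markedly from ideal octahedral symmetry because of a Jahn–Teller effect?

[CrF(OH)5]^4-: Ligand charges: each fluoride is −1; each hydroxide is −1. With an overall charge of −4 the chromium centre must be in the +2 oxidation state. Cr sits in group 6, so the d-electron count is 6 − 2 = 4. Fluoride and hydroxide are weak-field ligands for a first-row metal, so the complex is high-spin. The t₂g³e_g¹ (high-spin) configuration has an unevenly filled e_g set; the Jahn–Teller theorem predicts a tetragonal distortion (typically axial elongation) to lift the degeneracy.
[NiI6]^4-: Each iodide is −1; balancing the −4 overall charge requires Ni(II). Ni sits in group 10, so the d-electron count is 10 − 2 = 8. The d⁸ configuration leaves the e_g set evenly filled (or empty) — no strong Jahn–Teller driving force.

[CrF(OH)5]^4-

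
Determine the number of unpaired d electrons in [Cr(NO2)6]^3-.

Ligand charges: each nitro (N-bound nitrite) is −1. With an overall charge of −3 the chromium centre must be in the +3 oxidation state.
Chromium is a group-6 element; Cr(III) is therefore d³.
In an octahedral field the d³ configuration is t₂g³e_g⁰ (only one arrangement possible), giving 3 unpaired electrons.

3 unpaired electrons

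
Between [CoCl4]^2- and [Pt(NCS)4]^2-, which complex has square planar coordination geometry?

For [CoCl4]^2-: Summing ligand charges against the −2 overall charge gives an oxidation state of +2 for cobalt. Co sits in group 9, so the d-electron count is 9 − 2 = 7. For a high-spin 3d d⁷ ion with weak-field ligands the small Δₜ gives little square-planar CFSE advantage, so four ligands adopt the sterically favoured tetrahedral geometry. → tetrahedral.
For [Pt(NCS)4]^2-: Summing ligand charges against the −2 overall charge gives an oxidation state of +2 for platinum. Group 10 minus oxidation state 2 gives a d⁸ configuration. A 5d d⁸ ion has a large crystal-field splitting; square planar leaves the high-energy d_{x²−y²} orbital empty and maximises CFSE. → square planar.

[Pt(NCS)4]^2-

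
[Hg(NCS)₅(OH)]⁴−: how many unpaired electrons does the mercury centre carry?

0

Each isothiocyanate is −1; each hydroxide is −1; balancing the −4 overall charge requires Hg(II).
Group 12 minus oxidation state 2 gives a d¹⁰ configuration.
In an octahedral field the d¹⁰ configuration is t₂g⁶e_g⁴, giving 0 unpaired electrons.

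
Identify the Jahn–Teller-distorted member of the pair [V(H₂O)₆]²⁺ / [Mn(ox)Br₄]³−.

[Mn(ox)Br₄]³−

[V(H₂O)₆]²⁺: Ligand charges: water is neutral. With an overall charge of +2 the vanadium centre must be in the +2 oxidation state. V sits in group 5, so the d-electron count is 5 − 2 = 3. The d³ configuration leaves the e_g set evenly filled (or empty) — no strong Jahn–Teller driving force.
[Mn(ox)Br₄]³−: Summing ligand charges against the −3 overall charge gives an oxidation state of +3 for manganese. Manganese is a group-7 element; Mn(III) is therefore d⁴. Bromide and oxalate are weak-field ligands for a first-row metal, so the complex is high-spin. The t₂g³e_g¹ (high-spin) configuration has an unevenly filled e_g set; the Jahn–Teller theorem predicts a tetragonal distortion (typically axial elongation) to lift the degeneracy.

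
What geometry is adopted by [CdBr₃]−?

trigonal planar

Ligand charges: each bromide is −1. With an overall charge of −1 the cadmium centre must be in the +2 oxidation state.
Cadmium is a group-12 element; Cd(II) is therefore d¹⁰.
With 3 monodentate ligands the coordination number is 3.
Three ligands around a d¹⁰ centre minimise repulsion in a trigonal-planar arrangement.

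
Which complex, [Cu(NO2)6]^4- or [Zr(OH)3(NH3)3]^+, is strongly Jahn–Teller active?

[Cu(NO2)6]^4-

[Cu(NO2)6]^4-: Summing ligand charges against the −4 overall charge gives an oxidation state of +2 for copper. Group 11 minus oxidation state 2 gives a d⁹ configuration. The t₂g⁶e_g³ configuration has an unevenly filled e_g set; the Jahn–Teller theorem predicts a tetragonal distortion (typically axial elongation) to lift the degeneracy.
[Zr(OH)3(NH3)3]^+: Each hydroxide is −1; ammonia is neutral; balancing the +1 overall charge requires Zr(IV). Zr sits in group 4, so the d-electron count is 4 − 4 = 0. The d⁰ configuration leaves the e_g set evenly filled (or empty) — no strong Jahn–Teller driving force.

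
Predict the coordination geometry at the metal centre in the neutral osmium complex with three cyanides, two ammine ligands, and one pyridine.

octahedral

Each cyanide is −1; ammonia is neutral; pyridine is neutral; balancing the 0 overall charge requires Os(III).
Os sits in group 8, so the d-electron count is 8 − 3 = 5.
With 6 monodentate ligands the coordination number is 6.
Six donors around a single metal centre give an octahedral coordination sphere.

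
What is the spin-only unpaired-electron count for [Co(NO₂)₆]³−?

0 unpaired electrons

Ligand charges: each nitro (N-bound nitrite) is −1. With an overall charge of −3 the cobalt centre must be in the +3 oxidation state.
Group 9 minus oxidation state 3 gives a d⁶ configuration.
The spin state decides the count: Co(III) has an exceptionally large octahedral splitting and is low-spin with essentially every ligand except fluoride.
An octahedral low-spin d⁶ ion is t₂g⁶e_g⁰, giving 0 unpaired electrons.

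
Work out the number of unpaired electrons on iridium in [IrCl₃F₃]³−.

0 unpaired electrons

Ligand charges: each chloride is −1; each fluoride is −1. With an overall charge of −3 the iridium centre must be in the +3 oxidation state.
Group 9 minus oxidation state 3 gives a d⁶ configuration.
The spin state decides the count: a 5d ion has a large Δₒ and is invariably low-spin.
An octahedral low-spin d⁶ ion is t₂g⁶e_g⁰, giving 0 unpaired electrons.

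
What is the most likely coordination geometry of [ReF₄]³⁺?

tetrahedral

Summing ligand charges against the +3 overall charge gives an oxidation state of +7 for rhenium.
Group 7 minus oxidation state 7 gives a d⁰ configuration.
Coordination number: 4.
A d⁰ ion has no crystal-field stabilisation preference between square planar and tetrahedral, so four ligands adopt the sterically favoured tetrahedral geometry.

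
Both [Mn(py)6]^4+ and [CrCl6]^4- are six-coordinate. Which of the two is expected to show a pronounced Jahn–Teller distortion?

[Mn(py)6]^4+: Ligand charges: pyridine is neutral. With an overall charge of +4 the manganese centre must be in the +4 oxidation state. Manganese is a group-7 element; Mn(IV) is therefore d³. The d³ configuration leaves the e_g set evenly filled (or empty) — no strong Jahn–Teller driving force.
[CrCl6]^4-: Ligand charges: each chloride is −1. With an overall charge of −4 the chromium centre must be in the +2 oxidation state. Cr sits in group 6, so the d-electron count is 6 − 2 = 4. Chloride is a weak-field ligand for a first-row metal, so the complex is high-spin. The t₂g³e_g¹ (high-spin) configuration has an unevenly filled e_g set; the Jahn–Teller theorem predicts a tetragonal distortion (typically axial elongation) to lift the degeneracy.

[CrCl6]^4-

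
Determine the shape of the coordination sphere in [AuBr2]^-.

linear

Each bromide is −1; balancing the −1 overall charge requires Au(I).
Gold is a group-11 element; Au(I) is therefore d¹⁰.
With 2 monodentate ligands the coordination number is 2.
A d¹⁰ ion with only two ligands adopts a linear arrangement (sp hybridisation; no CFSE preference).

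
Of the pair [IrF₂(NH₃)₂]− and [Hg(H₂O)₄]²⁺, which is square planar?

[IrF₂(NH₃)₂]−

For [IrF₂(NH₃)₂]−: Summing ligand charges against the −1 overall charge gives an oxidation state of +1 for iridium. Group 9 minus oxidation state 1 gives a d⁸ configuration. A 5d d⁸ ion has a large crystal-field splitting; square planar leaves the high-energy d_{x²−y²} orbital empty and maximises CFSE. → square planar.
For [Hg(H₂O)₄]²⁺: Water is neutral; balancing the +2 overall charge requires Hg(II). Group 12 minus oxidation state 2 gives a d¹⁰ configuration. A d¹⁰ ion has no crystal-field stabilisation preference between square planar and tetrahedral, so four ligands adopt the sterically favoured tetrahedral geometry. → tetrahedral.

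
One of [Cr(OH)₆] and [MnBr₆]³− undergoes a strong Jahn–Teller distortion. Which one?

[Cr(OH)₆]: Summing ligand charges against the 0 overall charge gives an oxidation state of +6 for chromium. Chromium is a group-6 element; Cr(VI) is therefore d⁰. The d⁰ configuration leaves the e_g set evenly filled (or empty) — no strong Jahn–Teller driving force.
[MnBr₆]³−: Ligand charges: each bromide is −1. With an overall charge of −3 the manganese centre must be in the +3 oxidation state. Manganese is a group-7 element; Mn(III) is therefore d⁴. Bromide is a weak-field ligand for a first-row metal, so the complex is high-spin. The t₂g³e_g¹ (high-spin) configuration has an unevenly filled e_g set; the Jahn–Teller theorem predicts a tetragonal distortion (typically axial elongation) to lift the degeneracy.

[MnBr₆]³−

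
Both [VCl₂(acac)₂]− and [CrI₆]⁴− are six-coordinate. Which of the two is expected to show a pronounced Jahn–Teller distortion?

[VCl₂(acac)₂]−: Summing ligand charges against the −1 overall charge gives an oxidation state of +3 for vanadium. Vanadium is a group-5 element; V(III) is therefore d². The d² configuration leaves the e_g set evenly filled (or empty) — no strong Jahn–Teller driving force.
[CrI₆]⁴−: Each iodide is −1; balancing the −4 overall charge requires Cr(II). Chromium is a group-6 element; Cr(II) is therefore d⁴. Iodide is a weak-field ligand for a first-row metal, so the complex is high-spin. The t₂g³e_g¹ (high-spin) configuration has an unevenly filled e_g set; the Jahn–Teller theorem predicts a tetragonal distortion (typically axial elongation) to lift the degeneracy.

[CrI₆]⁴−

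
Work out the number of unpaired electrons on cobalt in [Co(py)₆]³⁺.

0

Summing ligand charges against the +3 overall charge gives an oxidation state of +3 for cobalt.
Cobalt is a group-9 element; Co(III) is therefore d⁶.
The spin state decides the count: Co(III) has an exceptionally large octahedral splitting and is low-spin with essentially every ligand except fluoride.
An octahedral low-spin d⁶ ion is t₂g⁶e_g⁰, giving 0 unpaired electrons.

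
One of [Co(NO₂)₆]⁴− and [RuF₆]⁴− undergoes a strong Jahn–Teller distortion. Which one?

[Co(NO₂)₆]⁴−

[Co(NO₂)₆]⁴−: Each nitro (N-bound nitrite) is −1; balancing the −4 overall charge requires Co(II). Group 9 minus oxidation state 2 gives a d⁷ configuration. Nitro (N-bound nitrite) is a strong-field ligand (high in the spectrochemical series) for a first-row metal, so the complex is low-spin. The t₂g⁶e_g¹ (low-spin) configuration has an unevenly filled e_g set; the Jahn–Teller theorem predicts a tetragonal distortion (typically axial elongation) to lift the degeneracy.
[RuF₆]⁴−: Summing ligand charges against the −4 overall charge gives an oxidation state of +2 for ruthenium. Ruthenium is a group-8 element; Ru(II) is therefore d⁶. A 4d ion has a large Δₒ and is invariably low-spin. The d⁶ configuration leaves the e_g set evenly filled (or empty) — no strong Jahn–Teller driving force.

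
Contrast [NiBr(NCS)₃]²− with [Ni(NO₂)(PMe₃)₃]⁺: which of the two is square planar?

[Ni(NO₂)(PMe₃)₃]⁺

For [NiBr(NCS)₃]²−: Ligand charges: each bromide is −1; each isothiocyanate is −1. With an overall charge of −2 the nickel centre must be in the +2 oxidation state. Ni sits in group 10, so the d-electron count is 10 − 2 = 8. Bromide and isothiocyanate are weak-field ligands. With weak-field ligands the CFSE gain from square planar is small, so a 3d d⁸ ion takes the sterically preferred tetrahedral geometry. → tetrahedral.
For [Ni(NO₂)(PMe₃)₃]⁺: Each nitro (N-bound nitrite) is −1; trimethylphosphine is neutral; balancing the +1 overall charge requires Ni(II). Nickel is a group-10 element; Ni(II) is therefore d⁸. Nitro (N-bound nitrite) and trimethylphosphine are strong-field ligands (high in the spectrochemical series). A 3d d⁸ ion with strong-field ligands gains enough CFSE to favour square planar over tetrahedral. → square planar.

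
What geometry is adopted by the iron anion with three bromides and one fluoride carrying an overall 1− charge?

tetrahedral

Each bromide is −1; each fluoride is −1; balancing the −1 overall charge requires Fe(III).
Iron is a group-8 element; Fe(III) is therefore d⁵.
With 4 monodentate ligands the coordination number is 4.
Bromide and fluoride are weak-field ligands.
A high-spin d⁵ ion has zero CFSE in either geometry, so four ligands adopt the sterically favoured tetrahedral geometry.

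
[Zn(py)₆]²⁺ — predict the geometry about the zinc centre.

octahedral

Ligand charges: pyridine is neutral. With an overall charge of +2 the zinc centre must be in the +2 oxidation state.
Group 12 minus oxidation state 2 gives a d¹⁰ configuration.
Coordination number: 6.
Six donors around a single metal centre give an octahedral coordination sphere.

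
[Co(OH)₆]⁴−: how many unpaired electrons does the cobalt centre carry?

3

Each hydroxide is −1; balancing the −4 overall charge requires Co(II).
Co sits in group 9, so the d-electron count is 9 − 2 = 7.
The spin state decides the count: Hydroxide is a weak-field ligand for a first-row metal, so the complex is high-spin.
An octahedral high-spin d⁷ ion is t₂g⁵e_g², giving 3 unpaired electrons.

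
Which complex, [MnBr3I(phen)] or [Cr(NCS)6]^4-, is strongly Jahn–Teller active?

[MnBr3I(phen)]: Each bromide is −1; each iodide is −1; 1,10-phenanthroline is neutral; balancing the 0 overall charge requires Mn(IV). Manganese is a group-7 element; Mn(IV) is therefore d³. The d³ configuration leaves the e_g set evenly filled (or empty) — no strong Jahn–Teller driving force.
[Cr(NCS)6]^4-: Ligand charges: each isothiocyanate is −1. With an overall charge of −4 the chromium centre must be in the +2 oxidation state. Chromium is a group-6 element; Cr(II) is therefore d⁴. Isothiocyanate is a weak-field ligand for a first-row metal, so the complex is high-spin. The t₂g³e_g¹ (high-spin) configuration has an unevenly filled e_g set; the Jahn–Teller theorem predicts a tetragonal distortion (typically axial elongation) to lift the degeneracy.

[Cr(NCS)6]^4-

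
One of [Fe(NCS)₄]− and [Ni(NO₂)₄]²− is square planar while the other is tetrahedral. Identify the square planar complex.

For [Fe(NCS)₄]−: Summing ligand charges against the −1 overall charge gives an oxidation state of +3 for iron. Fe sits in group 8, so the d-electron count is 8 − 3 = 5. A high-spin d⁵ ion has zero CFSE in either geometry, so four ligands adopt the sterically favoured tetrahedral geometry. → tetrahedral.
For [Ni(NO₂)₄]²−: Ligand charges: each nitro (N-bound nitrite) is −1. With an overall charge of −2 the nickel centre must be in the +2 oxidation state. Group 10 minus oxidation state 2 gives a d⁸ configuration. Nitro (N-bound nitrite) is a strong-field ligand (high in the spectrochemical series). A 3d d⁸ ion with strong-field ligands gains enough CFSE to favour square planar over tetrahedral. → square planar.

[Ni(NO₂)₄]²−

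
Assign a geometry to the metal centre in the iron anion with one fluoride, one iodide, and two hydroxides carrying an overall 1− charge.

tetrahedral

Ligand charges: each fluoride is −1; each iodide is −1; each hydroxide is −1. With an overall charge of −1 the iron centre must be in the +3 oxidation state.
Group 8 minus oxidation state 3 gives a d⁵ configuration.
With 4 monodentate ligands the coordination number is 4.
Fluoride, hydroxide, and iodide are weak-field ligands.
A high-spin d⁵ ion has zero CFSE in either geometry, so four ligands adopt the sterically favoured tetrahedral geometry.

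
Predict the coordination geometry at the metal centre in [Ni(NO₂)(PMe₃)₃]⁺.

Each nitro (N-bound nitrite) is −1; trimethylphosphine is neutral; balancing the +1 overall charge requires Ni(II).
Group 10 minus oxidation state 2 gives a d⁸ configuration.
With 4 monodentate ligands the coordination number is 4.
Nitro (N-bound nitrite) and trimethylphosphine are strong-field ligands (high in the spectrochemical series).
A 3d d⁸ ion with strong-field ligands gains enough CFSE to favour square planar over tetrahedral.

square planar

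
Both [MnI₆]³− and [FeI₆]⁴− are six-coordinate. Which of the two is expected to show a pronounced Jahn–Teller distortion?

[MnI₆]³−

[MnI₆]³−: Ligand charges: each iodide is −1. With an overall charge of −3 the manganese centre must be in the +3 oxidation state. Group 7 minus oxidation state 3 gives a d⁴ configuration. Iodide is a weak-field ligand for a first-row metal, so the complex is high-spin. The t₂g³e_g¹ (high-spin) configuration has an unevenly filled e_g set; the Jahn–Teller theorem predicts a tetragonal distortion (typically axial elongation) to lift the degeneracy.
[FeI₆]⁴−: Ligand charges: each iodide is −1. With an overall charge of −4 the iron centre must be in the +2 oxidation state. Group 8 minus oxidation state 2 gives a d⁶ configuration. Iodide is a weak-field ligand for a first-row metal, so the complex is high-spin. The d⁶ configuration leaves the e_g set evenly filled (or empty) — no strong Jahn–Teller driving force.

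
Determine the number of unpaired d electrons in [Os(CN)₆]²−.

Summing ligand charges against the −2 overall charge gives an oxidation state of +4 for osmium.
Osmium is a group-8 element; Os(IV) is therefore d⁴.
The spin state decides the count: a 5d ion has a large Δₒ and is invariably low-spin.
An octahedral low-spin d⁴ ion is t₂g⁴e_g⁰, giving 2 unpaired electrons.

2 unpaired electrons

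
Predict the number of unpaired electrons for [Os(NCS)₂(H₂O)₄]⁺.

Each isothiocyanate is −1; water is neutral; balancing the +1 overall charge requires Os(III).
Group 8 minus oxidation state 3 gives a d⁵ configuration.
The spin state decides the count: a 5d ion has a large Δₒ and is invariably low-spin.
An octahedral low-spin d⁵ ion is t₂g⁵e_g⁰, giving 1 unpaired electron.

1 unpaired electron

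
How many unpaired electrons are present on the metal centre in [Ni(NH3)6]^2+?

Ligand charges: ammonia is neutral. With an overall charge of +2 the nickel centre must be in the +2 oxidation state.
Group 10 minus oxidation state 2 gives a d⁸ configuration.
In an octahedral field the d⁸ configuration is t₂g⁶e_g² (only one arrangement possible), giving 2 unpaired electrons.

2 unpaired electrons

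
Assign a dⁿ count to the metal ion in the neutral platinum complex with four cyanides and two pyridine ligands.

d6

Summing ligand charges against the 0 overall charge gives an oxidation state of +4 for platinum.
Pt sits in group 10, so the d-electron count is 10 − 4 = 6.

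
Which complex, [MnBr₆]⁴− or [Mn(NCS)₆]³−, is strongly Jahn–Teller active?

[MnBr₆]⁴−: Ligand charges: each bromide is −1. With an overall charge of −4 the manganese centre must be in the +2 oxidation state. Group 7 minus oxidation state 2 gives a d⁵ configuration. Bromide is a weak-field ligand for a first-row metal, so the complex is high-spin. The d⁵ configuration leaves the e_g set evenly filled (or empty) — no strong Jahn–Teller driving force.
[Mn(NCS)₆]³−: Ligand charges: each isothiocyanate is −1. With an overall charge of −3 the manganese centre must be in the +3 oxidation state. Mn sits in group 7, so the d-electron count is 7 − 3 = 4. Isothiocyanate is a weak-field ligand for a first-row metal, so the complex is high-spin. The t₂g³e_g¹ (high-spin) configuration has an unevenly filled e_g set; the Jahn–Teller theorem predicts a tetragonal distortion (typically axial elongation) to lift the degeneracy.

[Mn(NCS)₆]³−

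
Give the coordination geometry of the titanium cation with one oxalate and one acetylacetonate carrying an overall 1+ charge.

Ligand charges: each oxalate is −2; each acetylacetonate is −1. With an overall charge of +1 the titanium centre must be in the +4 oxidation state.
Group 4 minus oxidation state 4 gives a d⁰ configuration.
Counting donor atoms: 1×oxalate (bidentate) → 2 donors; 1×acetylacetonate (bidentate) → 2 donors. Coordination number = 4.
A d⁰ ion has no crystal-field stabilisation preference between square planar and tetrahedral, so four ligands adopt the sterically favoured tetrahedral geometry.

tetrahedral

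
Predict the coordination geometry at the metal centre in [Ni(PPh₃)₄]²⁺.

Triphenylphosphine is neutral; balancing the +2 overall charge requires Ni(II).
Ni sits in group 10, so the d-electron count is 10 − 2 = 8.
Coordination number: 4.
Triphenylphosphine is a strong-field ligand (high in the spectrochemical series).
A 3d d⁸ ion with strong-field ligands gains enough CFSE to favour square planar over tetrahedral.

square planar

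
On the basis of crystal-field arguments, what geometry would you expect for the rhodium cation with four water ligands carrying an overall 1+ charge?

square planar

Water is neutral; balancing the +1 overall charge requires Rh(I).
Group 9 minus oxidation state 1 gives a d⁸ configuration.
Coordination number: 4.
A 4d d⁸ ion has a large crystal-field splitting; square planar leaves the high-energy d_{x²−y²} orbital empty and maximises CFSE.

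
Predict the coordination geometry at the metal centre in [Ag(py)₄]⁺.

tetrahedral

Summing ligand charges against the +1 overall charge gives an oxidation state of +1 for silver.
Group 11 minus oxidation state 1 gives a d¹⁰ configuration.
With 4 monodentate ligands the coordination number is 4.
A d¹⁰ ion has no crystal-field stabilisation preference between square planar and tetrahedral, so four ligands adopt the sterically favoured tetrahedral geometry.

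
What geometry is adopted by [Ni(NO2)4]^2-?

Summing ligand charges against the −2 overall charge gives an oxidation state of +2 for nickel.
Group 10 minus oxidation state 2 gives a d⁸ configuration.
With 4 monodentate ligands the coordination number is 4.
Nitro (N-bound nitrite) is a strong-field ligand (high in the spectrochemical series).
A 3d d⁸ ion with strong-field ligands gains enough CFSE to favour square planar over tetrahedral.

square planar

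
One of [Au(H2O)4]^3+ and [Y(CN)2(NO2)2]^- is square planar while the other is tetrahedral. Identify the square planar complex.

For [Au(H2O)4]^3+: Summing ligand charges against the +3 overall charge gives an oxidation state of +3 for gold. Au sits in group 11, so the d-electron count is 11 − 3 = 8. A 5d d⁸ ion has a large crystal-field splitting; square planar leaves the high-energy d_{x²−y²} orbital empty and maximises CFSE. → square planar.
For [Y(CN)2(NO2)2]^-: Ligand charges: each cyanide is −1; each nitro (N-bound nitrite) is −1. With an overall charge of −1 the yttrium centre must be in the +3 oxidation state. Y sits in group 3, so the d-electron count is 3 − 3 = 0. A d⁰ ion has no crystal-field stabilisation preference between square planar and tetrahedral, so four ligands adopt the sterically favoured tetrahedral geometry. → tetrahedral.

[Au(H2O)4]^3+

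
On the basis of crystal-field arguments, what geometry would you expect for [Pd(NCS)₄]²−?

Each isothiocyanate is −1; balancing the −2 overall charge requires Pd(II).
Pd sits in group 10, so the d-electron count is 10 − 2 = 8.
Coordination number: 4.
A 4d d⁸ ion has a large crystal-field splitting; square planar leaves the high-energy d_{x²−y²} orbital empty and maximises CFSE.

square planar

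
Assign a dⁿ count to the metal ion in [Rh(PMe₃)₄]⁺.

Trimethylphosphine is neutral; balancing the +1 overall charge requires Rh(I).
Rh sits in group 9, so the d-electron count is 9 − 1 = 8.

d8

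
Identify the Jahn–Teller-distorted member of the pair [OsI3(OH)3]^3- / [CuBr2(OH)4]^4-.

[OsI3(OH)3]^3-: Ligand charges: each iodide is −1; each hydroxide is −1. With an overall charge of −3 the osmium centre must be in the +3 oxidation state. Os sits in group 8, so the d-electron count is 8 − 3 = 5. A 5d ion has a large Δₒ and is invariably low-spin. The d⁵ configuration leaves the e_g set evenly filled (or empty) — no strong Jahn–Teller driving force.
[CuBr2(OH)4]^4-: Each bromide is −1; each hydroxide is −1; balancing the −4 overall charge requires Cu(II). Cu sits in group 11, so the d-electron count is 11 − 2 = 9. The t₂g⁶e_g³ configuration has an unevenly filled e_g set; the Jahn–Teller theorem predicts a tetragonal distortion (typically axial elongation) to lift the degeneracy.

[CuBr2(OH)4]^4-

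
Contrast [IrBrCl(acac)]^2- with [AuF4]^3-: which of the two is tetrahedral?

[AuF4]^3-

For [IrBrCl(acac)]^2-: Ligand charges: each bromide is −1; each chloride is −1; each acetylacetonate is −1. With an overall charge of −2 the iridium centre must be in the +1 oxidation state. Ir sits in group 9, so the d-electron count is 9 − 1 = 8. A 5d d⁸ ion has a large crystal-field splitting; square planar leaves the high-energy d_{x²−y²} orbital empty and maximises CFSE. → square planar.
For [AuF4]^3-: Each fluoride is −1; balancing the −3 overall charge requires Au(I). Au sits in group 11, so the d-electron count is 11 − 1 = 10. A d¹⁰ ion has no crystal-field stabilisation preference between square planar and tetrahedral, so four ligands adopt the sterically favoured tetrahedral geometry. → tetrahedral.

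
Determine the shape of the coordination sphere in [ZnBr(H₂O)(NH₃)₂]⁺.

tetrahedral

Summing ligand charges against the +1 overall charge gives an oxidation state of +2 for zinc.
Zinc is a group-12 element; Zn(II) is therefore d¹⁰.
With 4 monodentate ligands the coordination number is 4.
A d¹⁰ ion has no crystal-field stabilisation preference between square planar and tetrahedral, so four ligands adopt the sterically favoured tetrahedral geometry.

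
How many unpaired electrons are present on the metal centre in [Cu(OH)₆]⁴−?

Summing ligand charges against the −4 overall charge gives an oxidation state of +2 for copper.
Copper is a group-11 element; Cu(II) is therefore d⁹.
In an octahedral field the d⁹ configuration is t₂g⁶e_g³ (only one arrangement possible), giving 1 unpaired electron.

1 unpaired electron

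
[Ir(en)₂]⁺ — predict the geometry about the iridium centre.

Ligand charges: ethylenediamine is neutral. With an overall charge of +1 the iridium centre must be in the +1 oxidation state.
Iridium is a group-9 element; Ir(I) is therefore d⁸.
Counting donor atoms: 2×ethylenediamine (bidentate) → 4 donors. Coordination number = 4.
A 5d d⁸ ion has a large crystal-field splitting; square planar leaves the high-energy d_{x²−y²} orbital empty and maximises CFSE.

square planar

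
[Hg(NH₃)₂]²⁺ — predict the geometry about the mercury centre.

linear

Summing ligand charges against the +2 overall charge gives an oxidation state of +2 for mercury.
Hg sits in group 12, so the d-electron count is 12 − 2 = 10.
Coordination number: 2.
A d¹⁰ ion with only two ligands adopts a linear arrangement (sp hybridisation; no CFSE preference).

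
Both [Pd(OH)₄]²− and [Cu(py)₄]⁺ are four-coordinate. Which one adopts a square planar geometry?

[Pd(OH)₄]²−

For [Pd(OH)₄]²−: Ligand charges: each hydroxide is −1. With an overall charge of −2 the palladium centre must be in the +2 oxidation state. Pd sits in group 10, so the d-electron count is 10 − 2 = 8. A 4d d⁸ ion has a large crystal-field splitting; square planar leaves the high-energy d_{x²−y²} orbital empty and maximises CFSE. → square planar.
For [Cu(py)₄]⁺: Ligand charges: pyridine is neutral. With an overall charge of +1 the copper centre must be in the +1 oxidation state. Group 11 minus oxidation state 1 gives a d¹⁰ configuration. A d¹⁰ ion has no crystal-field stabilisation preference between square planar and tetrahedral, so four ligands adopt the sterically favoured tetrahedral geometry. → tetrahedral.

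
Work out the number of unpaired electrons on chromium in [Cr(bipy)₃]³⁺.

2,2′-bipyridine is neutral; balancing the +3 overall charge requires Cr(III).
Group 6 minus oxidation state 3 gives a d³ configuration.
Counting donor atoms: 3×2,2′-bipyridine (bidentate) → 6 donors. Coordination number = 6.
In an octahedral field the d³ configuration is t₂g³e_g⁰ (only one arrangement possible), giving 3 unpaired electrons.

3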